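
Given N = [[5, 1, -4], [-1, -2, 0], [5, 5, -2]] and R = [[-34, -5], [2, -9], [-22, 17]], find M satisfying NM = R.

M = [[-2, -3], [0, 6], [6, -1]]

N is on the left of M, so left-multiply by N⁻¹: M = N⁻¹R.
det N = -2, so N⁻¹ = [[-2, 9, 4], [1, -5, -2], [-5/2, 10, 9/2]].
M = N⁻¹R = [[-2, 9, 4], [1, -5, -2], [-5/2, 10, 9/2]] · [[-34, -5], [2, -9], [-22, 17]] = [[-2, -3], [0, 6], [6, -1]].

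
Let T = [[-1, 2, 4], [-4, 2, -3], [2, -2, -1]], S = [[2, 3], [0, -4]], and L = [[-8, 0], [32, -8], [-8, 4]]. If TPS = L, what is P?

P = [[-2, -1], [1, 2], [-2, -2]]

Isolating P: multiply by T⁻¹ from the left and S⁻¹ from the right, so P = T⁻¹LS⁻¹.
T has determinant 4; T⁻¹ = [[-2, -3/2, -7/2], [-5/2, -7/4, -19/4], [1, 1/2, 3/2]].
S has determinant -8; S⁻¹ = [[1/2, 3/8], [0, -1/4]].
T⁻¹L = [[-4, -2], [2, -5], [-4, 2]].
P = (T⁻¹L)S⁻¹ = [[-2, -1], [1, 2], [-2, -2]].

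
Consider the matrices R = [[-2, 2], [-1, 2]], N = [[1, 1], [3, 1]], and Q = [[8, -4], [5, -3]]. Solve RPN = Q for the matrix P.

Isolating P: multiply by R⁻¹ from the left and N⁻¹ from the right, so P = R⁻¹QN⁻¹.
R has determinant -2; R⁻¹ = [[-1, 1], [-1/2, 1]].
N has determinant -2; N⁻¹ = [[-1/2, 1/2], [3/2, -1/2]].
R⁻¹Q = [[-3, 1], [1, -1]].
P = (R⁻¹Q)N⁻¹ = [[3, -2], [-2, 1]].

P = [[3, -2], [-2, 1]]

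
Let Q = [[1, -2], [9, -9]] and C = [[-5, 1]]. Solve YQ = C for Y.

Right-multiplying both sides by Q⁻¹ gives Y = CQ⁻¹.
det Q = 9, so Q⁻¹ = [[-1, 2/9], [-1, 1/9]].
Y = CQ⁻¹ = [[-5, 1]] · [[-1, 2/9], [-1, 1/9]] = [[4, -1]].

Y = [[4, -1]]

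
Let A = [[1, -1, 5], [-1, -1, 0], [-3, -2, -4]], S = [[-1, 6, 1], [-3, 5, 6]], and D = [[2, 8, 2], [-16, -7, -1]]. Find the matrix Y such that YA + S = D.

YA = D − S = [[3, 2, 1], [-13, -12, -7]].
Since A sits to the right of Y, Y = (D − S)A⁻¹.
det A = 3, so A⁻¹ = [[4/3, -14/3, 5/3], [-4/3, 11/3, -5/3], [-1/3, 5/3, -2/3]].
Y = (D − S)A⁻¹ = [[1, -5, 1], [1, 5, 3]].

Y = [[1, -5, 1], [1, 5, 3]]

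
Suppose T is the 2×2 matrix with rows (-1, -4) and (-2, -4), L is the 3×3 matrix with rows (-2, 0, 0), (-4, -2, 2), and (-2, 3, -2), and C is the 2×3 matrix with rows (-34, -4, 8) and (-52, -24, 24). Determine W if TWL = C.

W = [[-5, -4, 4], [2, -1, -2]]

W = T⁻¹CL⁻¹ (apply T⁻¹ on the left and L⁻¹ on the right).
T has determinant -4; T⁻¹ = [[1, -1], [-1/2, 1/4]].
L has determinant 4; L⁻¹ = [[-1/2, 0, 0], [-3, 1, 1], [-4, 3/2, 1]].
T⁻¹C = [[18, 20, -16], [4, -4, 2]].
W = (T⁻¹C)L⁻¹ = [[-5, -4, 4], [2, -1, -2]].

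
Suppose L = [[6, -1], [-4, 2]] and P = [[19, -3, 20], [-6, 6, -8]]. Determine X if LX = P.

X = [[4, 0, 4], [5, 3, 4]]

Since L multiplies X on the left, X = L⁻¹P.
det L = 8; the adjugate gives L⁻¹ = [[1/4, 1/8], [1/2, 3/4]].
X = L⁻¹P = [[1/4, 1/8], [1/2, 3/4]] · [[19, -3, 20], [-6, 6, -8]] = [[4, 0, 4], [5, 3, 4]].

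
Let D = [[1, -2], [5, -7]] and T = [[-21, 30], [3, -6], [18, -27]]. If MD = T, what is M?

D is on the right of M, so right-multiply by D⁻¹: M = TD⁻¹.
D has determinant 3; D⁻¹ = [[-7/3, 2/3], [-5/3, 1/3]].
M = TD⁻¹ = [[-21, 30], [3, -6], [18, -27]] · [[-7/3, 2/3], [-5/3, 1/3]] = [[-1, -4], [3, 0], [3, 3]].

M = [[-1, -4], [3, 0], [3, 3]]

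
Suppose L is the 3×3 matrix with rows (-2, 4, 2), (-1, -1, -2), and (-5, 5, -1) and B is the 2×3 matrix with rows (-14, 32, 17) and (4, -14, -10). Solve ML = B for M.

Right-multiplying both sides by L⁻¹ gives M = BL⁻¹.
det L = -6, so L⁻¹ = [[-11/6, -7/3, 1], [-3/2, -2, 1], [5/3, 5/3, -1]].
M = BL⁻¹ = [[-14, 32, 17], [4, -14, -10]] · [[-11/6, -7/3, 1], [-3/2, -2, 1], [5/3, 5/3, -1]] = [[6, -3, 1], [-3, 2, 0]].

M = [[6, -3, 1], [-3, 2, 0]]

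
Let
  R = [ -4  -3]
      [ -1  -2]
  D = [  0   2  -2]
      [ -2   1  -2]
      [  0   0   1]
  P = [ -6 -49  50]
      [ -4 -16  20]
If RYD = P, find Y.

Y = [[5, 0, 2], [2, -1, -4]]

Left-multiply by R⁻¹ and right-multiply by D⁻¹: Y = R⁻¹PD⁻¹.
det R = 5; the adjugate gives R⁻¹ = [[-2/5, 3/5], [1/5, -4/5]].
D has determinant 4; D⁻¹ = [[1/4, -1/2, -1/2], [1/2, 0, 1], [0, 0, 1]].
R⁻¹P = [[0, 10, -8], [2, 3, -6]].
Y = (R⁻¹P)D⁻¹ = [[5, 0, 2], [2, -1, -4]].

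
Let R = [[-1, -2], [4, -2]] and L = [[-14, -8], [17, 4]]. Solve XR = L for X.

Since R sits to the right of X, X = LR⁻¹.
det R = 10, so R⁻¹ = [[-1/5, 1/5], [-2/5, -1/10]].
X = LR⁻¹ = [[-14, -8], [17, 4]] · [[-1/5, 1/5], [-2/5, -1/10]] = [[6, -2], [-5, 3]].

X = [[6, -2], [-5, 3]]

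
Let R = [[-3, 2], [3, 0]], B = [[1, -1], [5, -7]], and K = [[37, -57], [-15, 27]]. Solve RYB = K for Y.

Y = [[5, -2], [1, 2]]

Isolating Y: multiply by R⁻¹ from the left and B⁻¹ from the right, so Y = R⁻¹KB⁻¹.
R has determinant -6; R⁻¹ = [[0, 1/3], [1/2, 1/2]].
det B = -2; the adjugate gives B⁻¹ = [[7/2, -1/2], [5/2, -1/2]].
R⁻¹K = [[-5, 9], [11, -15]].
Y = (R⁻¹K)B⁻¹ = [[5, -2], [1, 2]].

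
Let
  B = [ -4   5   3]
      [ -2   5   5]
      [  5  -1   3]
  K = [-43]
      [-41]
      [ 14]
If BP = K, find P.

P = [[3], [-5], [-2]]

Since B multiplies P on the left, P = B⁻¹K.
B has determinant 6; B⁻¹ = [[10/3, -3, 5/3], [31/6, -9/2, 7/3], [-23/6, 7/2, -5/3]].
P = B⁻¹K = [[10/3, -3, 5/3], [31/6, -9/2, 7/3], [-23/6, 7/2, -5/3]] · [[-43], [-41], [14]] = [[3], [-5], [-2]].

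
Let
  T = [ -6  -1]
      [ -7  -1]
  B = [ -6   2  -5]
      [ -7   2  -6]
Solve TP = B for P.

P = [[1, 0, 1], [0, -2, -1]]

T is on the left of P, so left-multiply by T⁻¹: P = T⁻¹B.
T has determinant -1; T⁻¹ = [[1, -1], [-7, 6]].
P = T⁻¹B = [[1, -1], [-7, 6]] · [[-6, 2, -5], [-7, 2, -6]] = [[1, 0, 1], [0, -2, -1]].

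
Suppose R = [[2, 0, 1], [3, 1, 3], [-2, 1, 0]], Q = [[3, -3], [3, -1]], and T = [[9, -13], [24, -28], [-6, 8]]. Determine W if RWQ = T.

Left-multiply by R⁻¹ and right-multiply by Q⁻¹: W = R⁻¹TQ⁻¹.
det R = -1, so R⁻¹ = [[3, -1, 1], [6, -2, 3], [-5, 2, -2]].
det Q = 6, so Q⁻¹ = [[-1/6, 1/2], [-1/2, 1/2]].
R⁻¹T = [[-3, -3], [-12, 2], [15, -7]].
W = (R⁻¹T)Q⁻¹ = [[2, -3], [1, -5], [1, 4]].

W = [[2, -3], [1, -5], [1, 4]]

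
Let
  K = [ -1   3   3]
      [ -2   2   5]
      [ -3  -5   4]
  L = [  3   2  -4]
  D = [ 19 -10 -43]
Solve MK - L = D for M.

M = [[-5, -4, -3]]

MK = D + L = [[22, -8, -47]].
Since K sits to the right of M, M = (D + L)K⁻¹.
det K = -6; the adjugate gives K⁻¹ = [[-11/2, 9/2, -3/2], [7/6, -5/6, 1/6], [-8/3, 7/3, -2/3]].
M = (D + L)K⁻¹ = [[-5, -4, -3]].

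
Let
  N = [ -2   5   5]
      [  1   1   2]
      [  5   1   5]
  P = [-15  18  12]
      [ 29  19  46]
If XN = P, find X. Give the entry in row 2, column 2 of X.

3

Since N sits to the right of X, X = PN⁻¹.
det N = -1; the adjugate gives N⁻¹ = [[-3, 20, -5], [-5, 35, -9], [4, -27, 7]].
X = PN⁻¹ = [[-15, 18, 12], [29, 19, 46]] · [[-3, 20, -5], [-5, 35, -9], [4, -27, 7]] = [[3, 6, -3], [2, 3, 6]].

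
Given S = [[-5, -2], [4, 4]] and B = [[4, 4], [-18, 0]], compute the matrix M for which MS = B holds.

M = [[0, 1], [6, 3]]

S is on the right of M, so right-multiply by S⁻¹: M = BS⁻¹.
S has determinant -12; S⁻¹ = [[-1/3, -1/6], [1/3, 5/12]].
M = BS⁻¹ = [[4, 4], [-18, 0]] · [[-1/3, -1/6], [1/3, 5/12]] = [[0, 1], [6, 3]].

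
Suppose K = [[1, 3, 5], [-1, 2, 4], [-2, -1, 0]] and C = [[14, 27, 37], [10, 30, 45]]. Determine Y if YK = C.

Y = [[5, 3, -6], [5, 5, -5]]

Right-multiplying both sides by K⁻¹ gives Y = CK⁻¹.
det K = 5; the adjugate gives K⁻¹ = [[4/5, -1, 2/5], [-8/5, 2, -9/5], [1, -1, 1]].
Y = CK⁻¹ = [[14, 27, 37], [10, 30, 45]] · [[4/5, -1, 2/5], [-8/5, 2, -9/5], [1, -1, 1]] = [[5, 3, -6], [5, 5, -5]].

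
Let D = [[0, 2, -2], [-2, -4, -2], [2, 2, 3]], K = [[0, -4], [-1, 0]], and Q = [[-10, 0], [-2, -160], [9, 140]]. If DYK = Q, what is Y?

Y = [[-5, -2], [-5, 2], [-5, -3]]

Y = D⁻¹QK⁻¹ (apply D⁻¹ on the left and K⁻¹ on the right).
D has determinant -4; D⁻¹ = [[2, 5/2, 3], [-1/2, -1, -1], [-1, -1, -1]].
det K = -4, so K⁻¹ = [[0, -1], [-1/4, 0]].
D⁻¹Q = [[2, 20], [-2, 20], [3, 20]].
Y = (D⁻¹Q)K⁻¹ = [[-5, -2], [-5, 2], [-5, -3]].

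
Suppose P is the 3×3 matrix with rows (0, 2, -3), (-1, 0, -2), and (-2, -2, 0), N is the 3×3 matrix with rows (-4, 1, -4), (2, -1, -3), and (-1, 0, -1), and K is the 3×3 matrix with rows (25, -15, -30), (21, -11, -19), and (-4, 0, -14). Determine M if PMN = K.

Isolating M: multiply by P⁻¹ from the left and N⁻¹ from the right, so M = P⁻¹KN⁻¹.
P has determinant 2; P⁻¹ = [[-2, 3, -2], [2, -3, 3/2], [1, -2, 1]].
det N = 5; the adjugate gives N⁻¹ = [[1/5, 1/5, -7/5], [1, 0, -4], [-1/5, -1/5, 2/5]].
P⁻¹K = [[21, -3, 31], [-19, 3, -24], [-21, 7, -6]].
M = (P⁻¹K)N⁻¹ = [[-5, -2, -5], [4, 1, 5], [4, -3, -1]].

M = [[-5, -2, -5], [4, 1, 5], [4, -3, -1]]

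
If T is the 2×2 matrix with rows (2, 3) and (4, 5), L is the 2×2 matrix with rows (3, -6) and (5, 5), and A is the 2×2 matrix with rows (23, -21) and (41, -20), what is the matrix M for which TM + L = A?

TM = A − L = [[20, -15], [36, -25]].
T is on the left of M, so left-multiply by T⁻¹: M = T⁻¹(A − L).
det T = -2, so T⁻¹ = [[-5/2, 3/2], [2, -1]].
M = T⁻¹(A − L) = [[4, 0], [4, -5]].

M = [[4, 0], [4, -5]]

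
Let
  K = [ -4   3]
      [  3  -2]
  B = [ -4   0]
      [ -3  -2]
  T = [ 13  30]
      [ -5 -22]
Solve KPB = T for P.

P = [[-5, 3], [-4, -1]]

P = K⁻¹TB⁻¹ (apply K⁻¹ on the left and B⁻¹ on the right).
det K = -1, so K⁻¹ = [[2, 3], [3, 4]].
det B = 8; the adjugate gives B⁻¹ = [[-1/4, 0], [3/8, -1/2]].
K⁻¹T = [[11, -6], [19, 2]].
P = (K⁻¹T)B⁻¹ = [[-5, 3], [-4, -1]].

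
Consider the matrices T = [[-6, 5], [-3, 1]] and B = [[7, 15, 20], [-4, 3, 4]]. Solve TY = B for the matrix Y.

T is on the left of Y, so left-multiply by T⁻¹: Y = T⁻¹B.
det T = 9; the adjugate gives T⁻¹ = [[1/9, -5/9], [1/3, -2/3]].
Y = T⁻¹B = [[1/9, -5/9], [1/3, -2/3]] · [[7, 15, 20], [-4, 3, 4]] = [[3, 0, 0], [5, 3, 4]].

Y = [[3, 0, 0], [5, 3, 4]]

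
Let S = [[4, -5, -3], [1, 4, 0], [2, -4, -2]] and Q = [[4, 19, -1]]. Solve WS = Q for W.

Since S sits to the right of W, W = QS⁻¹.
det S = -6; the adjugate gives S⁻¹ = [[4/3, -1/3, -2], [-1/3, 1/3, 1/2], [2, -1, -7/2]].
W = QS⁻¹ = [[4, 19, -1]] · [[4/3, -1/3, -2], [-1/3, 1/3, 1/2], [2, -1, -7/2]] = [[-3, 6, 5]].

W = [[-3, 6, 5]]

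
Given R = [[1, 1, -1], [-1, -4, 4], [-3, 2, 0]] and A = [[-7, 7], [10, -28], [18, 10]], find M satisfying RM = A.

M = [[-6, 0], [0, 5], [1, -2]]

R is on the left of M, so left-multiply by R⁻¹: M = R⁻¹A.
det R = -6; the adjugate gives R⁻¹ = [[4/3, 1/3, 0], [2, 1/2, 1/2], [7/3, 5/6, 1/2]].
M = R⁻¹A = [[4/3, 1/3, 0], [2, 1/2, 1/2], [7/3, 5/6, 1/2]] · [[-7, 7], [10, -28], [18, 10]] = [[-6, 0], [0, 5], [1, -2]].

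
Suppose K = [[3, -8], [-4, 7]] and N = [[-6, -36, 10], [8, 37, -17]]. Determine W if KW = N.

Left-multiplying both sides by K⁻¹ gives W = K⁻¹N.
K has determinant -11; K⁻¹ = [[-7/11, -8/11], [-4/11, -3/11]].
W = K⁻¹N = [[-7/11, -8/11], [-4/11, -3/11]] · [[-6, -36, 10], [8, 37, -17]] = [[-2, -4, 6], [0, 3, 1]].

W = [[-2, -4, 6], [0, 3, 1]]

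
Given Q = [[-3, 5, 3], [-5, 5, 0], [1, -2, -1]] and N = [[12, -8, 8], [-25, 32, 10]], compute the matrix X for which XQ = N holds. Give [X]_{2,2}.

3

Since Q sits to the right of X, X = NQ⁻¹.
det Q = 5, so Q⁻¹ = [[-1, -1/5, -3], [-1, 0, -3], [1, -1/5, 2]].
X = NQ⁻¹ = [[12, -8, 8], [-25, 32, 10]] · [[-1, -1/5, -3], [-1, 0, -3], [1, -1/5, 2]] = [[4, -4, 4], [3, 3, -1]].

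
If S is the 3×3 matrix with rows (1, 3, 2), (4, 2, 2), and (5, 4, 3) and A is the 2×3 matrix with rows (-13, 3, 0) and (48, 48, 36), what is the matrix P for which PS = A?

P = [[5, -2, -2], [6, 3, 6]]

S is on the right of P, so right-multiply by S⁻¹: P = AS⁻¹.
det S = 4; the adjugate gives S⁻¹ = [[-1/2, -1/4, 1/2], [-1/2, -7/4, 3/2], [3/2, 11/4, -5/2]].
P = AS⁻¹ = [[-13, 3, 0], [48, 48, 36]] · [[-1/2, -1/4, 1/2], [-1/2, -7/4, 3/2], [3/2, 11/4, -5/2]] = [[5, -2, -2], [6, 3, 6]].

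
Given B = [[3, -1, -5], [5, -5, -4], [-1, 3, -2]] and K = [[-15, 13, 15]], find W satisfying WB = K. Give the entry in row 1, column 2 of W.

-4

Right-multiplying both sides by B⁻¹ gives W = KB⁻¹.
det B = 2; the adjugate gives B⁻¹ = [[11, -17/2, -21/2], [7, -11/2, -13/2], [5, -4, -5]].
W = KB⁻¹ = [[-15, 13, 15]] · [[11, -17/2, -21/2], [7, -11/2, -13/2], [5, -4, -5]] = [[1, -4, -2]].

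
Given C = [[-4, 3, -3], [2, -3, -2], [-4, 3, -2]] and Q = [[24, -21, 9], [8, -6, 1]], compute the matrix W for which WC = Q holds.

C is on the right of W, so right-multiply by C⁻¹: W = QC⁻¹.
C has determinant 6; C⁻¹ = [[2, -1/2, -5/2], [2, -2/3, -7/3], [-1, 0, 1]].
W = QC⁻¹ = [[24, -21, 9], [8, -6, 1]] · [[2, -1/2, -5/2], [2, -2/3, -7/3], [-1, 0, 1]] = [[-3, 2, -2], [3, 0, -5]].

W = [[-3, 2, -2], [3, 0, -5]]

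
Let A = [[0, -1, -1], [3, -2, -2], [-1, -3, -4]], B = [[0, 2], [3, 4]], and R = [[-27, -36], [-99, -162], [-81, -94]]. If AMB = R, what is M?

M = [[-5, -5], [2, 4], [-2, 5]]

Left-multiply by A⁻¹ and right-multiply by B⁻¹: M = A⁻¹RB⁻¹.
det A = -3; the adjugate gives A⁻¹ = [[-2/3, 1/3, 0], [-14/3, 1/3, 1], [11/3, -1/3, -1]].
det B = -6; the adjugate gives B⁻¹ = [[-2/3, 1/3], [1/2, 0]].
A⁻¹R = [[-15, -30], [12, 20], [15, 16]].
M = (A⁻¹R)B⁻¹ = [[-5, -5], [2, 4], [-2, 5]].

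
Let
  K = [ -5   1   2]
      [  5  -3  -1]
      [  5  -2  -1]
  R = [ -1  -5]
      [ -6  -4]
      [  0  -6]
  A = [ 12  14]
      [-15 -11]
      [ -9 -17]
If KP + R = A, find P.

P = [[-1, -3], [0, -4], [4, 4]]

KP = A − R = [[13, 19], [-9, -7], [-9, -11]].
K is on the left of P, so left-multiply by K⁻¹: P = K⁻¹(A − R).
K has determinant 5; K⁻¹ = [[1/5, -3/5, 1], [0, -1, 1], [1, -1, 2]].
P = K⁻¹(A − R) = [[-1, -3], [0, -4], [4, 4]].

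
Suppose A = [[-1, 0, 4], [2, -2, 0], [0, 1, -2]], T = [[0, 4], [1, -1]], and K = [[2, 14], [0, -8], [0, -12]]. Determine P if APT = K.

Left-multiply by A⁻¹ and right-multiply by T⁻¹: P = A⁻¹KT⁻¹.
A has determinant 4; A⁻¹ = [[1, 1, 2], [1, 1/2, 2], [1/2, 1/4, 1/2]].
det T = -4; the adjugate gives T⁻¹ = [[1/4, 1], [1/4, 0]].
A⁻¹K = [[2, -18], [2, -14], [1, -1]].
P = (A⁻¹K)T⁻¹ = [[-4, 2], [-3, 2], [0, 1]].

P = [[-4, 2], [-3, 2], [0, 1]]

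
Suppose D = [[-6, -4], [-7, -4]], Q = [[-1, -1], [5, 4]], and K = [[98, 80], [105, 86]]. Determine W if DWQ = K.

W = [[2, -1], [-1, -3]]

Isolating W: multiply by D⁻¹ from the left and Q⁻¹ from the right, so W = D⁻¹KQ⁻¹.
D has determinant -4; D⁻¹ = [[1, -1], [-7/4, 3/2]].
det Q = 1; the adjugate gives Q⁻¹ = [[4, 1], [-5, -1]].
D⁻¹K = [[-7, -6], [-14, -11]].
W = (D⁻¹K)Q⁻¹ = [[2, -1], [-1, -3]].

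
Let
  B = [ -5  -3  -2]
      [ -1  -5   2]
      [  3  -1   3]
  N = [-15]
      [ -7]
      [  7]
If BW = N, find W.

Left-multiplying both sides by B⁻¹ gives W = B⁻¹N.
det B = 6; the adjugate gives B⁻¹ = [[-13/6, 11/6, -8/3], [3/2, -3/2, 2], [8/3, -7/3, 11/3]].
W = B⁻¹N = [[-13/6, 11/6, -8/3], [3/2, -3/2, 2], [8/3, -7/3, 11/3]] · [[-15], [-7], [7]] = [[1], [2], [2]].

W = [[1], [2], [2]]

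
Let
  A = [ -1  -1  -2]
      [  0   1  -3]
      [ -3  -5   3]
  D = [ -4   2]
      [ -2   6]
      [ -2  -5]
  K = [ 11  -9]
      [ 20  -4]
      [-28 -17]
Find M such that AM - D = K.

M = [[0, 0], [3, 5], [-5, 1]]

AM = K + D = [[7, -7], [18, 2], [-30, -22]].
Left-multiplying both sides by A⁻¹ gives M = A⁻¹(K + D).
A has determinant -3; A⁻¹ = [[4, -13/3, -5/3], [-3, 3, 1], [-1, 2/3, 1/3]].
M = A⁻¹(K + D) = [[0, 0], [3, 5], [-5, 1]].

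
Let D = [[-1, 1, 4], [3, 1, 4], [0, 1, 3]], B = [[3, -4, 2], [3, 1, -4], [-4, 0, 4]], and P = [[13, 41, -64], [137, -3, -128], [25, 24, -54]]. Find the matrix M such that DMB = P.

Isolating M: multiply by D⁻¹ from the left and B⁻¹ from the right, so M = D⁻¹PB⁻¹.
D has determinant 4; D⁻¹ = [[-1/4, 1/4, 0], [-9/4, -3/4, 4], [3/4, 1/4, -1]].
det B = 4; the adjugate gives B⁻¹ = [[1, 4, 7/2], [1, 5, 9/2], [1, 4, 15/4]].
D⁻¹P = [[31, -11, -16], [-32, 6, 24], [19, 6, -26]].
M = (D⁻¹P)B⁻¹ = [[4, 5, -1], [-2, -2, 5], [-1, 2, -4]].

M = [[4, 5, -1], [-2, -2, 5], [-1, 2, -4]]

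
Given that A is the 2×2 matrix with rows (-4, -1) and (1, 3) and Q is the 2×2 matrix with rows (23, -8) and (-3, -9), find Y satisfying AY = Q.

Y = [[-6, 3], [1, -4]]

Since A multiplies Y on the left, Y = A⁻¹Q.
det A = -11; the adjugate gives A⁻¹ = [[-3/11, -1/11], [1/11, 4/11]].
Y = A⁻¹Q = [[-3/11, -1/11], [1/11, 4/11]] · [[23, -8], [-3, -9]] = [[-6, 3], [1, -4]].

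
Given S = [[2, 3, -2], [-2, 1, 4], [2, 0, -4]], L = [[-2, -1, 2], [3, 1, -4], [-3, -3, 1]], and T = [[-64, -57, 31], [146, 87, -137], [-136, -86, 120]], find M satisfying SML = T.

M = [[1, -4, 4], [1, 5, 1], [0, 4, -3]]

Isolating M: multiply by S⁻¹ from the left and L⁻¹ from the right, so M = S⁻¹TL⁻¹.
det S = -4; the adjugate gives S⁻¹ = [[1, -3, -7/2], [0, 1, 1], [1/2, -3/2, -2]].
det L = 1; the adjugate gives L⁻¹ = [[-11, -5, 2], [9, 4, -2], [-6, -3, 1]].
S⁻¹T = [[-26, -17, 22], [10, 1, -17], [21, 13, -19]].
M = (S⁻¹T)L⁻¹ = [[1, -4, 4], [1, 5, 1], [0, 4, -3]].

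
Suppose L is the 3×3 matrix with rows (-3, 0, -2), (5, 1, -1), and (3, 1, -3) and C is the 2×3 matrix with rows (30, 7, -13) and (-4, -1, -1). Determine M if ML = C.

M = [[-1, 3, 4], [-3, -5, 4]]

L is on the right of M, so right-multiply by L⁻¹: M = CL⁻¹.
det L = 2, so L⁻¹ = [[-1, -1, 1], [6, 15/2, -13/2], [1, 3/2, -3/2]].
M = CL⁻¹ = [[30, 7, -13], [-4, -1, -1]] · [[-1, -1, 1], [6, 15/2, -13/2], [1, 3/2, -3/2]] = [[-1, 3, 4], [-3, -5, 4]].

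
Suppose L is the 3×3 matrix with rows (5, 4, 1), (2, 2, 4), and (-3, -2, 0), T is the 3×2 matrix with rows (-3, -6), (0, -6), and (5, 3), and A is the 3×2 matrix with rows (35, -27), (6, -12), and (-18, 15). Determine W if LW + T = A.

LW = A − T = [[38, -21], [6, -6], [-23, 12]].
Since L multiplies W on the left, W = L⁻¹(A − T).
L has determinant -6; L⁻¹ = [[-4/3, 1/3, -7/3], [2, -1/2, 3], [-1/3, 1/3, -1/3]].
W = L⁻¹(A − T) = [[5, -2], [4, -3], [-3, 1]].

W = [[5, -2], [4, -3], [-3, 1]]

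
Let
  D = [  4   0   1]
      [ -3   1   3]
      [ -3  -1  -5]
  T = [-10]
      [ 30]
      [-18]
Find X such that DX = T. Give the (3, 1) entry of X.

Since D multiplies X on the left, X = D⁻¹T.
det D = -2; the adjugate gives D⁻¹ = [[1, 1/2, 1/2], [12, 17/2, 15/2], [-3, -2, -2]].
X = D⁻¹T = [[1, 1/2, 1/2], [12, 17/2, 15/2], [-3, -2, -2]] · [[-10], [30], [-18]] = [[-4], [0], [6]].

6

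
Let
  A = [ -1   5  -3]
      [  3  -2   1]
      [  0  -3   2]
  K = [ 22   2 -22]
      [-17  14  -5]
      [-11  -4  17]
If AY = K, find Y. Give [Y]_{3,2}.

4

Since A multiplies Y on the left, Y = A⁻¹K.
A has determinant -2; A⁻¹ = [[1/2, 1/2, 1/2], [3, 1, 4], [9/2, 3/2, 13/2]].
Y = A⁻¹K = [[1/2, 1/2, 1/2], [3, 1, 4], [9/2, 3/2, 13/2]] · [[22, 2, -22], [-17, 14, -5], [-11, -4, 17]] = [[-3, 6, -5], [5, 4, -3], [2, 4, 4]].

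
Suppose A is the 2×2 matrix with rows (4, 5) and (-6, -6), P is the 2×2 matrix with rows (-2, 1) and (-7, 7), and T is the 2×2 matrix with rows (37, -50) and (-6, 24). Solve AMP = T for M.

Left-multiply by A⁻¹ and right-multiply by P⁻¹: M = A⁻¹TP⁻¹.
A has determinant 6; A⁻¹ = [[-1, -5/6], [1, 2/3]].
det P = -7; the adjugate gives P⁻¹ = [[-1, 1/7], [-1, 2/7]].
A⁻¹T = [[-32, 30], [33, -34]].
M = (A⁻¹T)P⁻¹ = [[2, 4], [1, -5]].

M = [[2, 4], [1, -5]]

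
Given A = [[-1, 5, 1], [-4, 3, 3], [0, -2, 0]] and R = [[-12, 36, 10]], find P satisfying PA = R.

Since A sits to the right of P, P = RA⁻¹.
det A = 2; the adjugate gives A⁻¹ = [[3, -1, 6], [0, 0, -1/2], [4, -1, 17/2]].
P = RA⁻¹ = [[-12, 36, 10]] · [[3, -1, 6], [0, 0, -1/2], [4, -1, 17/2]] = [[4, 2, -5]].

P = [[4, 2, -5]]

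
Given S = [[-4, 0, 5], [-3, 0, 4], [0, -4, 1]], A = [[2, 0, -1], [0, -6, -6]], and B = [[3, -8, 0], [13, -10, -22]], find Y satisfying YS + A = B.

Y = [[-1, 1, 2], [-1, -3, 1]]

YS = B − A = [[1, -8, 1], [13, -4, -16]].
Right-multiplying both sides by S⁻¹ gives Y = (B − A)S⁻¹.
S has determinant -4; S⁻¹ = [[-4, 5, 0], [-3/4, 1, -1/4], [-3, 4, 0]].
Y = (B − A)S⁻¹ = [[-1, 1, 2], [-1, -3, 1]].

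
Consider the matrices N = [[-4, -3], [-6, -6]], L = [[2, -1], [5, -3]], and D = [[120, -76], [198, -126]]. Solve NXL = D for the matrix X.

Left-multiply by N⁻¹ and right-multiply by L⁻¹: X = N⁻¹DL⁻¹.
N has determinant 6; N⁻¹ = [[-1, 1/2], [1, -2/3]].
det L = -1; the adjugate gives L⁻¹ = [[3, -1], [5, -2]].
N⁻¹D = [[-21, 13], [-12, 8]].
X = (N⁻¹D)L⁻¹ = [[2, -5], [4, -4]].

X = [[2, -5], [4, -4]]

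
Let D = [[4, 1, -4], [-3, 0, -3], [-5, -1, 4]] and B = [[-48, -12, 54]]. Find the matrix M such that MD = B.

M = [[-6, -2, 6]]

D is on the right of M, so right-multiply by D⁻¹: M = BD⁻¹.
det D = 3, so D⁻¹ = [[-1, 0, -1], [9, -4/3, 8], [1, -1/3, 1]].
M = BD⁻¹ = [[-48, -12, 54]] · [[-1, 0, -1], [9, -4/3, 8], [1, -1/3, 1]] = [[-6, -2, 6]].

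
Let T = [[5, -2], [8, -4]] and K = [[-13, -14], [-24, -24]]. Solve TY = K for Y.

Y = [[-1, -2], [4, 2]]

Left-multiplying both sides by T⁻¹ gives Y = T⁻¹K.
T has determinant -4; T⁻¹ = [[1, -1/2], [2, -5/4]].
Y = T⁻¹K = [[1, -1/2], [2, -5/4]] · [[-13, -14], [-24, -24]] = [[-1, -2], [4, 2]].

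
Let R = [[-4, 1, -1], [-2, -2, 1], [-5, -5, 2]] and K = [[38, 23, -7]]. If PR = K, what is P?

R is on the right of P, so right-multiply by R⁻¹: P = KR⁻¹.
R has determinant -5; R⁻¹ = [[-1/5, -3/5, 1/5], [1/5, 13/5, -6/5], [0, 5, -2]].
P = KR⁻¹ = [[38, 23, -7]] · [[-1/5, -3/5, 1/5], [1/5, 13/5, -6/5], [0, 5, -2]] = [[-3, 2, -6]].

P = [[-3, 2, -6]]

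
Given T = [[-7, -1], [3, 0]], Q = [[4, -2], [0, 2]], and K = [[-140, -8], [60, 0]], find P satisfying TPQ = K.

P = T⁻¹KQ⁻¹ (apply T⁻¹ on the left and Q⁻¹ on the right).
T has determinant 3; T⁻¹ = [[0, 1/3], [-1, -7/3]].
Q has determinant 8; Q⁻¹ = [[1/4, 1/4], [0, 1/2]].
T⁻¹K = [[20, 0], [0, 8]].
P = (T⁻¹K)Q⁻¹ = [[5, 5], [0, 4]].

P = [[5, 5], [0, 4]]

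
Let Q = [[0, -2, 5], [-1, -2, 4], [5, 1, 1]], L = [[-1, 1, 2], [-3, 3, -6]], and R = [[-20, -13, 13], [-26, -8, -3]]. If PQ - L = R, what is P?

P = [[3, 1, -4], [-4, 4, -5]]

PQ = R + L = [[-21, -12, 15], [-29, -5, -9]].
Since Q sits to the right of P, P = (R + L)Q⁻¹.
det Q = 3, so Q⁻¹ = [[-2, 7/3, 2/3], [7, -25/3, -5/3], [3, -10/3, -2/3]].
P = (R + L)Q⁻¹ = [[3, 1, -4], [-4, 4, -5]].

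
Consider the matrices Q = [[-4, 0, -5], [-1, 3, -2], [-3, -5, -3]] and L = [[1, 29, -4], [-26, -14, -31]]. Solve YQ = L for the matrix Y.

Y = [[2, 3, -4], [3, 2, 4]]

Right-multiplying both sides by Q⁻¹ gives Y = LQ⁻¹.
Q has determinant 6; Q⁻¹ = [[-19/6, 25/6, 5/2], [1/2, -1/2, -1/2], [7/3, -10/3, -2]].
Y = LQ⁻¹ = [[1, 29, -4], [-26, -14, -31]] · [[-19/6, 25/6, 5/2], [1/2, -1/2, -1/2], [7/3, -10/3, -2]] = [[2, 3, -4], [3, 2, 4]].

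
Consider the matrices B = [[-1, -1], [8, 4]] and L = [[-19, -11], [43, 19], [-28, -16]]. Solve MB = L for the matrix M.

M = [[3, -2], [5, 6], [4, -3]]

Right-multiplying both sides by B⁻¹ gives M = LB⁻¹.
det B = 4, so B⁻¹ = [[1, 1/4], [-2, -1/4]].
M = LB⁻¹ = [[-19, -11], [43, 19], [-28, -16]] · [[1, 1/4], [-2, -1/4]] = [[3, -2], [5, 6], [4, -3]].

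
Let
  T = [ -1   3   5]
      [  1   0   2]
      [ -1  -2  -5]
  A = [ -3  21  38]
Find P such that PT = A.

Right-multiplying both sides by T⁻¹ gives P = AT⁻¹.
T has determinant -5; T⁻¹ = [[-4/5, -1, -6/5], [-3/5, -2, -7/5], [2/5, 1, 3/5]].
P = AT⁻¹ = [[-3, 21, 38]] · [[-4/5, -1, -6/5], [-3/5, -2, -7/5], [2/5, 1, 3/5]] = [[5, -1, -3]].

P = [[5, -1, -3]]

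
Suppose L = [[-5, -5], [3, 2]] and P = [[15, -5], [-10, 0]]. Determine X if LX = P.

L is on the left of X, so left-multiply by L⁻¹: X = L⁻¹P.
L has determinant 5; L⁻¹ = [[2/5, 1], [-3/5, -1]].
X = L⁻¹P = [[2/5, 1], [-3/5, -1]] · [[15, -5], [-10, 0]] = [[-4, -2], [1, 3]].

X = [[-4, -2], [1, 3]]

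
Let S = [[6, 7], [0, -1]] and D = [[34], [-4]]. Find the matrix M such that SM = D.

Left-multiplying both sides by S⁻¹ gives M = S⁻¹D.
det S = -6, so S⁻¹ = [[1/6, 7/6], [0, -1]].
M = S⁻¹D = [[1/6, 7/6], [0, -1]] · [[34], [-4]] = [[1], [4]].

M = [[1], [4]]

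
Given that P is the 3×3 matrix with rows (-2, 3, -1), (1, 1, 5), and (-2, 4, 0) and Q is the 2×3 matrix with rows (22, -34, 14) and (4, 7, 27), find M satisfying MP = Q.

Right-multiplying both sides by P⁻¹ gives M = QP⁻¹.
P has determinant 4; P⁻¹ = [[-5, -1, 4], [-5/2, -1/2, 9/4], [3/2, 1/2, -5/4]].
M = QP⁻¹ = [[22, -34, 14], [4, 7, 27]] · [[-5, -1, 4], [-5/2, -1/2, 9/4], [3/2, 1/2, -5/4]] = [[-4, 2, -6], [3, 6, -2]].

M = [[-4, 2, -6], [3, 6, -2]]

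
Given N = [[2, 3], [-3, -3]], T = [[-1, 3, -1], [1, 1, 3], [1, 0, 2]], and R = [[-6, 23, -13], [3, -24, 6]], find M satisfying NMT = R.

Isolating M: multiply by N⁻¹ from the left and T⁻¹ from the right, so M = N⁻¹RT⁻¹.
N has determinant 3; N⁻¹ = [[-1, -1], [1, 2/3]].
T has determinant 2; T⁻¹ = [[1, -3, 5], [1/2, -1/2, 1], [-1/2, 3/2, -2]].
N⁻¹R = [[3, 1, 7], [-4, 7, -9]].
M = (N⁻¹R)T⁻¹ = [[0, 1, 2], [4, -5, 5]].

M = [[0, 1, 2], [4, -5, 5]]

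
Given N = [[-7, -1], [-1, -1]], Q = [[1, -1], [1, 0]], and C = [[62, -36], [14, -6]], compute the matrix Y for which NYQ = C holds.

Y = N⁻¹CQ⁻¹ (apply N⁻¹ on the left and Q⁻¹ on the right).
det N = 6, so N⁻¹ = [[-1/6, 1/6], [1/6, -7/6]].
Q has determinant 1; Q⁻¹ = [[0, 1], [-1, 1]].
N⁻¹C = [[-8, 5], [-6, 1]].
Y = (N⁻¹C)Q⁻¹ = [[-5, -3], [-1, -5]].

Y = [[-5, -3], [-1, -5]]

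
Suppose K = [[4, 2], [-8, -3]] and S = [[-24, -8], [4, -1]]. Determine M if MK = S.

M = [[2, 4], [-5, -3]]

Since K sits to the right of M, M = SK⁻¹.
det K = 4; the adjugate gives K⁻¹ = [[-3/4, -1/2], [2, 1]].
M = SK⁻¹ = [[-24, -8], [4, -1]] · [[-3/4, -1/2], [2, 1]] = [[2, 4], [-5, -3]].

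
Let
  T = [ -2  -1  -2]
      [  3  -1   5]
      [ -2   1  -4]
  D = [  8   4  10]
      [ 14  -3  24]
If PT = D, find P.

Right-multiplying both sides by T⁻¹ gives P = DT⁻¹.
det T = -2, so T⁻¹ = [[1/2, 3, 7/2], [-1, -2, -2], [-1/2, -2, -5/2]].
P = DT⁻¹ = [[8, 4, 10], [14, -3, 24]] · [[1/2, 3, 7/2], [-1, -2, -2], [-1/2, -2, -5/2]] = [[-5, -4, -5], [-2, 0, -5]].

P = [[-5, -4, -5], [-2, 0, -5]]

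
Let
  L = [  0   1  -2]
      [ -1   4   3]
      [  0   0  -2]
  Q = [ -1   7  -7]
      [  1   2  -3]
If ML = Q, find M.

M = [[3, 1, 2], [6, -1, -6]]

L is on the right of M, so right-multiply by L⁻¹: M = QL⁻¹.
det L = -2, so L⁻¹ = [[4, -1, -11/2], [1, 0, -1], [0, 0, -1/2]].
M = QL⁻¹ = [[-1, 7, -7], [1, 2, -3]] · [[4, -1, -11/2], [1, 0, -1], [0, 0, -1/2]] = [[3, 1, 2], [6, -1, -6]].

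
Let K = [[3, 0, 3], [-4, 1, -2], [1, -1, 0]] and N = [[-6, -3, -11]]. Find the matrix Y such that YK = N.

Right-multiplying both sides by K⁻¹ gives Y = NK⁻¹.
K has determinant 3; K⁻¹ = [[-2/3, -1, -1], [-2/3, -1, -2], [1, 1, 1]].
Y = NK⁻¹ = [[-6, -3, -11]] · [[-2/3, -1, -1], [-2/3, -1, -2], [1, 1, 1]] = [[-5, -2, 1]].

Y = [[-5, -2, 1]]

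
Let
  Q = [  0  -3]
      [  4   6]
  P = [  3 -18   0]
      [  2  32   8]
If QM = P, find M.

M = [[2, -1, 2], [-1, 6, 0]]

Left-multiplying both sides by Q⁻¹ gives M = Q⁻¹P.
det Q = 12; the adjugate gives Q⁻¹ = [[1/2, 1/4], [-1/3, 0]].
M = Q⁻¹P = [[1/2, 1/4], [-1/3, 0]] · [[3, -18, 0], [2, 32, 8]] = [[2, -1, 2], [-1, 6, 0]].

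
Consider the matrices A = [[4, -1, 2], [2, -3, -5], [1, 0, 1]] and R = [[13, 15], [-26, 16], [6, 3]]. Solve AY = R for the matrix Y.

Since A multiplies Y on the left, Y = A⁻¹R.
det A = 1, so A⁻¹ = [[-3, 1, 11], [-7, 2, 24], [3, -1, -10]].
Y = A⁻¹R = [[-3, 1, 11], [-7, 2, 24], [3, -1, -10]] · [[13, 15], [-26, 16], [6, 3]] = [[1, 4], [1, -1], [5, -1]].

Y = [[1, 4], [1, -1], [5, -1]]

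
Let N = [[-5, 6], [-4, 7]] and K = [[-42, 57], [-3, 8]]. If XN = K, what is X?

N is on the right of X, so right-multiply by N⁻¹: X = KN⁻¹.
det N = -11, so N⁻¹ = [[-7/11, 6/11], [-4/11, 5/11]].
X = KN⁻¹ = [[-42, 57], [-3, 8]] · [[-7/11, 6/11], [-4/11, 5/11]] = [[6, 3], [-1, 2]].

X = [[6, 3], [-1, 2]]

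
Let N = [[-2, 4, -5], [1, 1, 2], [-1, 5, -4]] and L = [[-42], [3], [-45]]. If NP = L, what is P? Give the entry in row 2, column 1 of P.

N is on the left of P, so left-multiply by N⁻¹: P = N⁻¹L.
det N = 6; the adjugate gives N⁻¹ = [[-7/3, -3/2, 13/6], [1/3, 1/2, -1/6], [1, 1, -1]].
P = N⁻¹L = [[-7/3, -3/2, 13/6], [1/3, 1/2, -1/6], [1, 1, -1]] · [[-42], [3], [-45]] = [[-4], [-5], [6]].

-5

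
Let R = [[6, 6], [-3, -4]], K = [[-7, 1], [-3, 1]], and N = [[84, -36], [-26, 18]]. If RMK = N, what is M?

M = R⁻¹NK⁻¹ (apply R⁻¹ on the left and K⁻¹ on the right).
det R = -6; the adjugate gives R⁻¹ = [[2/3, 1], [-1/2, -1]].
K has determinant -4; K⁻¹ = [[-1/4, 1/4], [-3/4, 7/4]].
R⁻¹N = [[30, -6], [-16, 0]].
M = (R⁻¹N)K⁻¹ = [[-3, -3], [4, -4]].

M = [[-3, -3], [4, -4]]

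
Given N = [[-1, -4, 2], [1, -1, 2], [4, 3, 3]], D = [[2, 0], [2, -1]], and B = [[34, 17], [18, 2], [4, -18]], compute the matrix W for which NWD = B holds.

W = N⁻¹BD⁻¹ (apply N⁻¹ on the left and D⁻¹ on the right).
det N = 3, so N⁻¹ = [[-3, 6, -2], [5/3, -11/3, 4/3], [7/3, -13/3, 5/3]].
det D = -2, so D⁻¹ = [[1/2, 0], [1, -1]].
N⁻¹B = [[-2, -3], [-4, -3], [8, 1]].
W = (N⁻¹B)D⁻¹ = [[-4, 3], [-5, 3], [5, -1]].

W = [[-4, 3], [-5, 3], [5, -1]]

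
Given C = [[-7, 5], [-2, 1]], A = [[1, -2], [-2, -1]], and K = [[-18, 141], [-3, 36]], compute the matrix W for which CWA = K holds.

Left-multiply by C⁻¹ and right-multiply by A⁻¹: W = C⁻¹KA⁻¹.
det C = 3; the adjugate gives C⁻¹ = [[1/3, -5/3], [2/3, -7/3]].
det A = -5, so A⁻¹ = [[1/5, -2/5], [-2/5, -1/5]].
C⁻¹K = [[-1, -13], [-5, 10]].
W = (C⁻¹K)A⁻¹ = [[5, 3], [-5, 0]].

W = [[5, 3], [-5, 0]]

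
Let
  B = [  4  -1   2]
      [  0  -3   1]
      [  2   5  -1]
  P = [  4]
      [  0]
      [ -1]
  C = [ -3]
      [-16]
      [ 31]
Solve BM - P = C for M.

BM = C + P = [[1], [-16], [30]].
B is on the left of M, so left-multiply by B⁻¹: M = B⁻¹(C + P).
B has determinant 2; B⁻¹ = [[-1, 9/2, 5/2], [1, -4, -2], [3, -11, -6]].
M = B⁻¹(C + P) = [[2], [5], [-1]].

M = [[2], [5], [-1]]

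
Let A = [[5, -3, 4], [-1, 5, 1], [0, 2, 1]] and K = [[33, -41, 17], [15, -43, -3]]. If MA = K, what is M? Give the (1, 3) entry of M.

-4

Right-multiplying both sides by A⁻¹ gives M = KA⁻¹.
A has determinant 4; A⁻¹ = [[3/4, 11/4, -23/4], [1/4, 5/4, -9/4], [-1/2, -5/2, 11/2]].
M = KA⁻¹ = [[33, -41, 17], [15, -43, -3]] · [[3/4, 11/4, -23/4], [1/4, 5/4, -9/4], [-1/2, -5/2, 11/2]] = [[6, -3, -4], [2, -5, -6]].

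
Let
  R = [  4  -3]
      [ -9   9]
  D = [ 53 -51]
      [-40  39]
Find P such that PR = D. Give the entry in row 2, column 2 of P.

4

R is on the right of P, so right-multiply by R⁻¹: P = DR⁻¹.
det R = 9; the adjugate gives R⁻¹ = [[1, 1/3], [1, 4/9]].
P = DR⁻¹ = [[53, -51], [-40, 39]] · [[1, 1/3], [1, 4/9]] = [[2, -5], [-1, 4]].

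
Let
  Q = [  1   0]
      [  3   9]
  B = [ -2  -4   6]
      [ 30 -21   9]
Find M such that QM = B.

M = [[-2, -4, 6], [4, -1, -1]]

Left-multiplying both sides by Q⁻¹ gives M = Q⁻¹B.
det Q = 9, so Q⁻¹ = [[1, 0], [-1/3, 1/9]].
M = Q⁻¹B = [[1, 0], [-1/3, 1/9]] · [[-2, -4, 6], [30, -21, 9]] = [[-2, -4, 6], [4, -1, -1]].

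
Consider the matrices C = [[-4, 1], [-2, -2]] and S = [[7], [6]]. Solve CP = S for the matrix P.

Left-multiplying both sides by C⁻¹ gives P = C⁻¹S.
C has determinant 10; C⁻¹ = [[-1/5, -1/10], [1/5, -2/5]].
P = C⁻¹S = [[-1/5, -1/10], [1/5, -2/5]] · [[7], [6]] = [[-2], [-1]].

P = [[-2], [-1]]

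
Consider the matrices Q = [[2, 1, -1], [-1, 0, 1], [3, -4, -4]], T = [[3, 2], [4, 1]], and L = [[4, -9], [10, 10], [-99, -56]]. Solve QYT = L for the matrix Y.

Isolating Y: multiply by Q⁻¹ from the left and T⁻¹ from the right, so Y = Q⁻¹LT⁻¹.
Q has determinant 3; Q⁻¹ = [[4/3, 8/3, 1/3], [-1/3, -5/3, -1/3], [4/3, 11/3, 1/3]].
det T = -5; the adjugate gives T⁻¹ = [[-1/5, 2/5], [4/5, -3/5]].
Q⁻¹L = [[-1, -4], [15, 5], [9, 6]].
Y = (Q⁻¹L)T⁻¹ = [[-3, 2], [1, 3], [3, 0]].

Y = [[-3, 2], [1, 3], [3, 0]]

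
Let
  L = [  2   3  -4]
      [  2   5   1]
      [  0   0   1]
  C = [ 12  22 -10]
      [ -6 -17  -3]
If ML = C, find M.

M = [[4, 2, 4], [1, -4, 5]]

Since L sits to the right of M, M = CL⁻¹.
L has determinant 4; L⁻¹ = [[5/4, -3/4, 23/4], [-1/2, 1/2, -5/2], [0, 0, 1]].
M = CL⁻¹ = [[12, 22, -10], [-6, -17, -3]] · [[5/4, -3/4, 23/4], [-1/2, 1/2, -5/2], [0, 0, 1]] = [[4, 2, 4], [1, -4, 5]].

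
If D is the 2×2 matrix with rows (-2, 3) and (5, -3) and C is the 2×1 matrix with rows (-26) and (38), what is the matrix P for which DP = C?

Since D multiplies P on the left, P = D⁻¹C.
det D = -9; the adjugate gives D⁻¹ = [[1/3, 1/3], [5/9, 2/9]].
P = D⁻¹C = [[1/3, 1/3], [5/9, 2/9]] · [[-26], [38]] = [[4], [-6]].

P = [[4], [-6]]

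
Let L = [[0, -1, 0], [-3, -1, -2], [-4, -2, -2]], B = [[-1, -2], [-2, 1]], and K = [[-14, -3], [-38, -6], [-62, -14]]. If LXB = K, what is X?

Left-multiply by L⁻¹ and right-multiply by B⁻¹: X = L⁻¹KB⁻¹.
det L = -2, so L⁻¹ = [[1, 1, -1], [-1, 0, 0], [-1, -2, 3/2]].
det B = -5, so B⁻¹ = [[-1/5, -2/5], [-2/5, 1/5]].
L⁻¹K = [[10, 5], [14, 3], [-3, -6]].
X = (L⁻¹K)B⁻¹ = [[-4, -3], [-4, -5], [3, 0]].

X = [[-4, -3], [-4, -5], [3, 0]]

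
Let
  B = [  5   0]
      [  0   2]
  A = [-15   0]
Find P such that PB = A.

P = [[-3, 0]]

B is on the right of P, so right-multiply by B⁻¹: P = AB⁻¹.
det B = 10; the adjugate gives B⁻¹ = [[1/5, 0], [0, 1/2]].
P = AB⁻¹ = [[-15, 0]] · [[1/5, 0], [0, 1/2]] = [[-3, 0]].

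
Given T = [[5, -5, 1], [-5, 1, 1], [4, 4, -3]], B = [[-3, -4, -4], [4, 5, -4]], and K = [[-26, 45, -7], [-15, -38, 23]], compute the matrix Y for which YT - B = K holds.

Y = [[-4, 5, 4], [4, 3, -4]]

YT = K + B = [[-29, 41, -11], [-11, -33, 19]].
Since T sits to the right of Y, Y = (K + B)T⁻¹.
T has determinant -4; T⁻¹ = [[7/4, 11/4, 3/2], [11/4, 19/4, 5/2], [6, 10, 5]].
Y = (K + B)T⁻¹ = [[-4, 5, 4], [4, 3, -4]].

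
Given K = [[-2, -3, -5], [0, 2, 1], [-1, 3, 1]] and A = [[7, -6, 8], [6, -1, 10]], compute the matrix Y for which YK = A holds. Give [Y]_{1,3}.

Right-multiplying both sides by K⁻¹ gives Y = AK⁻¹.
det K = -5; the adjugate gives K⁻¹ = [[1/5, 12/5, -7/5], [1/5, 7/5, -2/5], [-2/5, -9/5, 4/5]].
Y = AK⁻¹ = [[7, -6, 8], [6, -1, 10]] · [[1/5, 12/5, -7/5], [1/5, 7/5, -2/5], [-2/5, -9/5, 4/5]] = [[-3, -6, -1], [-3, -5, 0]].

-1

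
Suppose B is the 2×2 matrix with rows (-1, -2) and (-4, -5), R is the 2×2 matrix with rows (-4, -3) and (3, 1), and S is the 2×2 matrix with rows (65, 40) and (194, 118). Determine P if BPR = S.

P = [[3, -3], [4, -2]]

Isolating P: multiply by B⁻¹ from the left and R⁻¹ from the right, so P = B⁻¹SR⁻¹.
B has determinant -3; B⁻¹ = [[5/3, -2/3], [-4/3, 1/3]].
det R = 5, so R⁻¹ = [[1/5, 3/5], [-3/5, -4/5]].
B⁻¹S = [[-21, -12], [-22, -14]].
P = (B⁻¹S)R⁻¹ = [[3, -3], [4, -2]].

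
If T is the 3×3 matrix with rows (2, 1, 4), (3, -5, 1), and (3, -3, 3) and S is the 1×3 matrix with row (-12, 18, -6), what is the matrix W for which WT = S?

Since T sits to the right of W, W = ST⁻¹.
det T = -6; the adjugate gives T⁻¹ = [[2, 5/2, -7/2], [1, 1, -5/3], [-1, -3/2, 13/6]].
W = ST⁻¹ = [[-12, 18, -6]] · [[2, 5/2, -7/2], [1, 1, -5/3], [-1, -3/2, 13/6]] = [[0, -3, -1]].

W = [[0, -3, -1]]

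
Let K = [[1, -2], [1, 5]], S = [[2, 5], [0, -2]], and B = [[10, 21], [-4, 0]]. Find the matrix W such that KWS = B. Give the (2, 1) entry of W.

-1

Isolating W: multiply by K⁻¹ from the left and S⁻¹ from the right, so W = K⁻¹BS⁻¹.
det K = 7, so K⁻¹ = [[5/7, 2/7], [-1/7, 1/7]].
det S = -4; the adjugate gives S⁻¹ = [[1/2, 5/4], [0, -1/2]].
K⁻¹B = [[6, 15], [-2, -3]].
W = (K⁻¹B)S⁻¹ = [[3, 0], [-1, -1]].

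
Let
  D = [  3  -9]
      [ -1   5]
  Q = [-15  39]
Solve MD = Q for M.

M = [[-6, -3]]

Since D sits to the right of M, M = QD⁻¹.
D has determinant 6; D⁻¹ = [[5/6, 3/2], [1/6, 1/2]].
M = QD⁻¹ = [[-15, 39]] · [[5/6, 3/2], [1/6, 1/2]] = [[-6, -3]].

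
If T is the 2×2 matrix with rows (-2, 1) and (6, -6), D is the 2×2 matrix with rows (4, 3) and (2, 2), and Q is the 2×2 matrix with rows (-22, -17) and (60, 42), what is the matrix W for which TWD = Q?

W = [[2, 2], [-1, 3]]

Left-multiply by T⁻¹ and right-multiply by D⁻¹: W = T⁻¹QD⁻¹.
T has determinant 6; T⁻¹ = [[-1, -1/6], [-1, -1/3]].
det D = 2, so D⁻¹ = [[1, -3/2], [-1, 2]].
T⁻¹Q = [[12, 10], [2, 3]].
W = (T⁻¹Q)D⁻¹ = [[2, 2], [-1, 3]].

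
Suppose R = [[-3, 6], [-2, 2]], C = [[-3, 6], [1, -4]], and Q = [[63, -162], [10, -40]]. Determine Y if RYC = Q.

Y = [[-5, -4], [-5, 1]]

Isolating Y: multiply by R⁻¹ from the left and C⁻¹ from the right, so Y = R⁻¹QC⁻¹.
det R = 6; the adjugate gives R⁻¹ = [[1/3, -1], [1/3, -1/2]].
det C = 6; the adjugate gives C⁻¹ = [[-2/3, -1], [-1/6, -1/2]].
R⁻¹Q = [[11, -14], [16, -34]].
Y = (R⁻¹Q)C⁻¹ = [[-5, -4], [-5, 1]].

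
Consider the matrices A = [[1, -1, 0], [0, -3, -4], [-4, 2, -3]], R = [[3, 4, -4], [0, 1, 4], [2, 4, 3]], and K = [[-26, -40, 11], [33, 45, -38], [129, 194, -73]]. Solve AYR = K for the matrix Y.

Y = [[-5, 1, -5], [-1, -3, 2], [-1, 4, -3]]

Left-multiply by A⁻¹ and right-multiply by R⁻¹: Y = A⁻¹KR⁻¹.
A has determinant 1; A⁻¹ = [[17, -3, 4], [16, -3, 4], [-12, 2, -3]].
det R = 1; the adjugate gives R⁻¹ = [[-13, -28, 20], [8, 17, -12], [-2, -4, 3]].
A⁻¹K = [[-25, -39, 9], [1, 1, -2], [-9, -12, 11]].
Y = (A⁻¹K)R⁻¹ = [[-5, 1, -5], [-1, -3, 2], [-1, 4, -3]].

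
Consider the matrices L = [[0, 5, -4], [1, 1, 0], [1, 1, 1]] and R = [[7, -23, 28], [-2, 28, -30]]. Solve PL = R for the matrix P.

P = [[-6, 3, 4], [6, 4, -6]]

L is on the right of P, so right-multiply by L⁻¹: P = RL⁻¹.
det L = -5; the adjugate gives L⁻¹ = [[-1/5, 9/5, -4/5], [1/5, -4/5, 4/5], [0, -1, 1]].
P = RL⁻¹ = [[7, -23, 28], [-2, 28, -30]] · [[-1/5, 9/5, -4/5], [1/5, -4/5, 4/5], [0, -1, 1]] = [[-6, 3, 4], [6, 4, -6]].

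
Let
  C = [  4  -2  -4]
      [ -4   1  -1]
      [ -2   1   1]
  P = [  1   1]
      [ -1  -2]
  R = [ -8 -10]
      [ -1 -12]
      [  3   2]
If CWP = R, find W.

W = [[-2, -3], [1, -3], [-1, -2]]

W = C⁻¹RP⁻¹ (apply C⁻¹ on the left and P⁻¹ on the right).
det C = 4; the adjugate gives C⁻¹ = [[1/2, -1/2, 3/2], [3/2, -1, 5], [-1/2, 0, -1]].
det P = -1; the adjugate gives P⁻¹ = [[2, 1], [-1, -1]].
C⁻¹R = [[1, 4], [4, 7], [1, 3]].
W = (C⁻¹R)P⁻¹ = [[-2, -3], [1, -3], [-1, -2]].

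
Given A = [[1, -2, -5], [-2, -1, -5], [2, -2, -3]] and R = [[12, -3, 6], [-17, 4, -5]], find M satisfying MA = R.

Since A sits to the right of M, M = RA⁻¹.
det A = -5; the adjugate gives A⁻¹ = [[7/5, -4/5, -1], [16/5, -7/5, -3], [-6/5, 2/5, 1]].
M = RA⁻¹ = [[12, -3, 6], [-17, 4, -5]] · [[7/5, -4/5, -1], [16/5, -7/5, -3], [-6/5, 2/5, 1]] = [[0, -3, 3], [-5, 6, 0]].

M = [[0, -3, 3], [-5, 6, 0]]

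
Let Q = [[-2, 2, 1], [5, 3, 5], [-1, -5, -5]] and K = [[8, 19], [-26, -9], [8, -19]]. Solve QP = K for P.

Q is on the left of P, so left-multiply by Q⁻¹: P = Q⁻¹K.
det Q = -2, so Q⁻¹ = [[-5, -5/2, -7/2], [-10, -11/2, -15/2], [11, 6, 8]].
P = Q⁻¹K = [[-5, -5/2, -7/2], [-10, -11/2, -15/2], [11, 6, 8]] · [[8, 19], [-26, -9], [8, -19]] = [[-3, -6], [3, 2], [-4, 3]].

P = [[-3, -6], [3, 2], [-4, 3]]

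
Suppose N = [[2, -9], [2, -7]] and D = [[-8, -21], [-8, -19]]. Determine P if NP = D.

P = [[-4, -6], [0, 1]]

Since N multiplies P on the left, P = N⁻¹D.
det N = 4, so N⁻¹ = [[-7/4, 9/4], [-1/2, 1/2]].
P = N⁻¹D = [[-7/4, 9/4], [-1/2, 1/2]] · [[-8, -21], [-8, -19]] = [[-4, -6], [0, 1]].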